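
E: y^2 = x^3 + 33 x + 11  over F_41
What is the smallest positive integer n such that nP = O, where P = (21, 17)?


Compute successive multiples of P until we hit O:
  1P = (21, 17)
  2P = (36, 7)
  3P = (30, 30)
  4P = (26, 35)
  5P = (25, 26)
  6P = (18, 0)
  7P = (25, 15)
  8P = (26, 6)
  ... (continuing to 12P)
  12P = O

ord(P) = 12


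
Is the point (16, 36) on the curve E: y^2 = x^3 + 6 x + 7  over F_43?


Check whether y^2 = x^3 + 6 x + 7 (mod 43) for (x, y) = (16, 36).
LHS: y^2 = 36^2 mod 43 = 6
RHS: x^3 + 6 x + 7 = 16^3 + 6*16 + 7 mod 43 = 28
LHS != RHS

No, not on the curve


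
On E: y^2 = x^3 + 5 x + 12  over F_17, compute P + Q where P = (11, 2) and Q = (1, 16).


P != Q, so use the chord formula.
s = (y2 - y1) / (x2 - x1) = (14) / (7) mod 17 = 2
x3 = s^2 - x1 - x2 mod 17 = 2^2 - 11 - 1 = 9
y3 = s (x1 - x3) - y1 mod 17 = 2 * (11 - 9) - 2 = 2

P + Q = (9, 2)


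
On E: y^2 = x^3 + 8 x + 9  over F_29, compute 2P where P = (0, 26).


Doubling: s = (3 x1^2 + a) / (2 y1)
s = (3*0^2 + 8) / (2*26) mod 29 = 18
x3 = s^2 - 2 x1 mod 29 = 18^2 - 2*0 = 5
y3 = s (x1 - x3) - y1 mod 29 = 18 * (0 - 5) - 26 = 0

2P = (5, 0)


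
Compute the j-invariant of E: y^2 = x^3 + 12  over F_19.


Delta = -16(4 a^3 + 27 b^2) mod 19 = 17
-1728 * (4 a)^3 = -1728 * (4*0)^3 mod 19 = 0
j = 0 * 17^(-1) mod 19 = 0

j = 0 (mod 19)


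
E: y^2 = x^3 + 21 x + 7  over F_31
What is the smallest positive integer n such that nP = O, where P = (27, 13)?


Compute successive multiples of P until we hit O:
  1P = (27, 13)
  2P = (5, 12)
  3P = (17, 10)
  4P = (6, 15)
  5P = (3, 29)
  6P = (29, 9)
  7P = (10, 15)
  8P = (13, 20)
  ... (continuing to 40P)
  40P = O

ord(P) = 40


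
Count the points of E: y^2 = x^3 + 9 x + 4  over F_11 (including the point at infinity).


For each x in F_11, count y with y^2 = x^3 + 9 x + 4 mod 11:
  x = 0: RHS = 4, y in [2, 9]  -> 2 point(s)
  x = 1: RHS = 3, y in [5, 6]  -> 2 point(s)
  x = 3: RHS = 3, y in [5, 6]  -> 2 point(s)
  x = 4: RHS = 5, y in [4, 7]  -> 2 point(s)
  x = 5: RHS = 9, y in [3, 8]  -> 2 point(s)
  x = 7: RHS = 3, y in [5, 6]  -> 2 point(s)
  x = 8: RHS = 5, y in [4, 7]  -> 2 point(s)
  x = 9: RHS = 0, y in [0]  -> 1 point(s)
  x = 10: RHS = 5, y in [4, 7]  -> 2 point(s)
Affine points: 17. Add the point at infinity: total = 18.

#E(F_11) = 18


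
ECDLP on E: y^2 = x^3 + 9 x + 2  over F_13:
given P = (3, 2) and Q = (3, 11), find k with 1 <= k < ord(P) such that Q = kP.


Enumerate multiples of P until we hit Q = (3, 11):
  1P = (3, 2)
  2P = (10, 0)
  3P = (3, 11)
Match found at i = 3.

k = 3


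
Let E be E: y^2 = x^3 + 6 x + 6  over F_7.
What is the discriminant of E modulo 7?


4 a^3 + 27 b^2 = 4*6^3 + 27*6^2 = 864 + 972 = 1836
Delta = -16 * (1836) = -29376
Delta mod 7 = 3

Delta = 3 (mod 7)


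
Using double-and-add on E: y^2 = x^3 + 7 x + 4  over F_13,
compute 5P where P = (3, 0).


k = 5 = 101_2 (binary, LSB first: 101)
Double-and-add from P = (3, 0):
  bit 0 = 1: acc = O + (3, 0) = (3, 0)
  bit 1 = 0: acc unchanged = (3, 0)
  bit 2 = 1: acc = (3, 0) + O = (3, 0)

5P = (3, 0)


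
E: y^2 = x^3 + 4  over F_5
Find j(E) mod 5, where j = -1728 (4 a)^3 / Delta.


Delta = -16(4 a^3 + 27 b^2) mod 5 = 3
-1728 * (4 a)^3 = -1728 * (4*0)^3 mod 5 = 0
j = 0 * 3^(-1) mod 5 = 0

j = 0 (mod 5)


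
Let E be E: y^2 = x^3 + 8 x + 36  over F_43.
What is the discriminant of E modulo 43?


4 a^3 + 27 b^2 = 4*8^3 + 27*36^2 = 2048 + 34992 = 37040
Delta = -16 * (37040) = -592640
Delta mod 43 = 29

Delta = 29 (mod 43)


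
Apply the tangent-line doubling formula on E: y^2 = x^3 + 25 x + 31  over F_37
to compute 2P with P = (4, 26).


Doubling: s = (3 x1^2 + a) / (2 y1)
s = (3*4^2 + 25) / (2*26) mod 37 = 32
x3 = s^2 - 2 x1 mod 37 = 32^2 - 2*4 = 17
y3 = s (x1 - x3) - y1 mod 37 = 32 * (4 - 17) - 26 = 2

2P = (17, 2)


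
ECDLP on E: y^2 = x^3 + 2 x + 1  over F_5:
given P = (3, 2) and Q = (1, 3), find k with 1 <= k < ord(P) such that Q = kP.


Enumerate multiples of P until we hit Q = (1, 3):
  1P = (3, 2)
  2P = (0, 1)
  3P = (1, 2)
  4P = (1, 3)
Match found at i = 4.

k = 4


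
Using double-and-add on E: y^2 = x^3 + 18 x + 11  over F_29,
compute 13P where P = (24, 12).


k = 13 = 1101_2 (binary, LSB first: 1011)
Double-and-add from P = (24, 12):
  bit 0 = 1: acc = O + (24, 12) = (24, 12)
  bit 1 = 0: acc unchanged = (24, 12)
  bit 2 = 1: acc = (24, 12) + (14, 22) = (21, 14)
  bit 3 = 1: acc = (21, 14) + (8, 0) = (13, 8)

13P = (13, 8)


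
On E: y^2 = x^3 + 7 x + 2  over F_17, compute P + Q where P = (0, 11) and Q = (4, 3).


P != Q, so use the chord formula.
s = (y2 - y1) / (x2 - x1) = (9) / (4) mod 17 = 15
x3 = s^2 - x1 - x2 mod 17 = 15^2 - 0 - 4 = 0
y3 = s (x1 - x3) - y1 mod 17 = 15 * (0 - 0) - 11 = 6

P + Q = (0, 6)


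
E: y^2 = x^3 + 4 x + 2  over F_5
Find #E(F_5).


For each x in F_5, count y with y^2 = x^3 + 4 x + 2 mod 5:
  x = 3: RHS = 1, y in [1, 4]  -> 2 point(s)
Affine points: 2. Add the point at infinity: total = 3.

#E(F_5) = 3


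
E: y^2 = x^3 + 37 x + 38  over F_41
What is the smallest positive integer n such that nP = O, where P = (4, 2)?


Compute successive multiples of P until we hit O:
  1P = (4, 2)
  2P = (31, 29)
  3P = (7, 36)
  4P = (40, 0)
  5P = (7, 5)
  6P = (31, 12)
  7P = (4, 39)
  8P = O

ord(P) = 8


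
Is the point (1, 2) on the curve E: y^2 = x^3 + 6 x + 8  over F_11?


Check whether y^2 = x^3 + 6 x + 8 (mod 11) for (x, y) = (1, 2).
LHS: y^2 = 2^2 mod 11 = 4
RHS: x^3 + 6 x + 8 = 1^3 + 6*1 + 8 mod 11 = 4
LHS = RHS

Yes, on the curve


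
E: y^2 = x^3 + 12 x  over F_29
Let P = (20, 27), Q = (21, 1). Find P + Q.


P != Q, so use the chord formula.
s = (y2 - y1) / (x2 - x1) = (3) / (1) mod 29 = 3
x3 = s^2 - x1 - x2 mod 29 = 3^2 - 20 - 21 = 26
y3 = s (x1 - x3) - y1 mod 29 = 3 * (20 - 26) - 27 = 13

P + Q = (26, 13)


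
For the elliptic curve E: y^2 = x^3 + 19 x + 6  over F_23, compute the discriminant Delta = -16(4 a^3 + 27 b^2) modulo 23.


4 a^3 + 27 b^2 = 4*19^3 + 27*6^2 = 27436 + 972 = 28408
Delta = -16 * (28408) = -454528
Delta mod 23 = 21

Delta = 21 (mod 23)


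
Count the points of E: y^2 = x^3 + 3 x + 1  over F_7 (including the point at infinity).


For each x in F_7, count y with y^2 = x^3 + 3 x + 1 mod 7:
  x = 0: RHS = 1, y in [1, 6]  -> 2 point(s)
  x = 2: RHS = 1, y in [1, 6]  -> 2 point(s)
  x = 3: RHS = 2, y in [3, 4]  -> 2 point(s)
  x = 4: RHS = 0, y in [0]  -> 1 point(s)
  x = 5: RHS = 1, y in [1, 6]  -> 2 point(s)
  x = 6: RHS = 4, y in [2, 5]  -> 2 point(s)
Affine points: 11. Add the point at infinity: total = 12.

#E(F_7) = 12


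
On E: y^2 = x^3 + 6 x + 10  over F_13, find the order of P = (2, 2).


Compute successive multiples of P until we hit O:
  1P = (2, 2)
  2P = (0, 7)
  3P = (1, 2)
  4P = (10, 11)
  5P = (11, 9)
  6P = (12, 9)
  7P = (3, 9)
  8P = (5, 3)
  ... (continuing to 18P)
  18P = O

ord(P) = 18


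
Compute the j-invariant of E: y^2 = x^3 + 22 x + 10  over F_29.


Delta = -16(4 a^3 + 27 b^2) mod 29 = 9
-1728 * (4 a)^3 = -1728 * (4*22)^3 mod 29 = 12
j = 12 * 9^(-1) mod 29 = 11

j = 11 (mod 29)


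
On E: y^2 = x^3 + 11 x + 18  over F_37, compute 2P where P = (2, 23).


Doubling: s = (3 x1^2 + a) / (2 y1)
s = (3*2^2 + 11) / (2*23) mod 37 = 19
x3 = s^2 - 2 x1 mod 37 = 19^2 - 2*2 = 24
y3 = s (x1 - x3) - y1 mod 37 = 19 * (2 - 24) - 23 = 3

2P = (24, 3)


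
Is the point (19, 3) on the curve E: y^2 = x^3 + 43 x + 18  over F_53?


Check whether y^2 = x^3 + 43 x + 18 (mod 53) for (x, y) = (19, 3).
LHS: y^2 = 3^2 mod 53 = 9
RHS: x^3 + 43 x + 18 = 19^3 + 43*19 + 18 mod 53 = 9
LHS = RHS

Yes, on the curve


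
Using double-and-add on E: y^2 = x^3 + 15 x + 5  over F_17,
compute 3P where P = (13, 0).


k = 3 = 11_2 (binary, LSB first: 11)
Double-and-add from P = (13, 0):
  bit 0 = 1: acc = O + (13, 0) = (13, 0)
  bit 1 = 1: acc = (13, 0) + O = (13, 0)

3P = (13, 0)


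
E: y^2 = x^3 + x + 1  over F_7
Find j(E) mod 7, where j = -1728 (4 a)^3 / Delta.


Delta = -16(4 a^3 + 27 b^2) mod 7 = 1
-1728 * (4 a)^3 = -1728 * (4*1)^3 mod 7 = 1
j = 1 * 1^(-1) mod 7 = 1

j = 1 (mod 7)


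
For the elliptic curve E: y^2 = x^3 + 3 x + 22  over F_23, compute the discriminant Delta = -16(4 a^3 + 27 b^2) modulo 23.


4 a^3 + 27 b^2 = 4*3^3 + 27*22^2 = 108 + 13068 = 13176
Delta = -16 * (13176) = -210816
Delta mod 23 = 2

Delta = 2 (mod 23)


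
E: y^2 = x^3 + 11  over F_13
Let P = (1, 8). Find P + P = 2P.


Doubling: s = (3 x1^2 + a) / (2 y1)
s = (3*1^2 + 0) / (2*8) mod 13 = 1
x3 = s^2 - 2 x1 mod 13 = 1^2 - 2*1 = 12
y3 = s (x1 - x3) - y1 mod 13 = 1 * (1 - 12) - 8 = 7

2P = (12, 7)


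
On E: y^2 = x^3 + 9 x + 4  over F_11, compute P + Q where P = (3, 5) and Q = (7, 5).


P != Q, so use the chord formula.
s = (y2 - y1) / (x2 - x1) = (0) / (4) mod 11 = 0
x3 = s^2 - x1 - x2 mod 11 = 0^2 - 3 - 7 = 1
y3 = s (x1 - x3) - y1 mod 11 = 0 * (3 - 1) - 5 = 6

P + Q = (1, 6)


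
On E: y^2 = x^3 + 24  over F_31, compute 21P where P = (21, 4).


k = 21 = 10101_2 (binary, LSB first: 10101)
Double-and-add from P = (21, 4):
  bit 0 = 1: acc = O + (21, 4) = (21, 4)
  bit 1 = 0: acc unchanged = (21, 4)
  bit 2 = 1: acc = (21, 4) + (16, 20) = (3, 19)
  bit 3 = 0: acc unchanged = (3, 19)
  bit 4 = 1: acc = (3, 19) + (10, 30) = (23, 16)

21P = (23, 16)


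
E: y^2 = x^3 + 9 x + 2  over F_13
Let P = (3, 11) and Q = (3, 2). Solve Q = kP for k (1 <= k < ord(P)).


Enumerate multiples of P until we hit Q = (3, 2):
  1P = (3, 11)
  2P = (10, 0)
  3P = (3, 2)
Match found at i = 3.

k = 3


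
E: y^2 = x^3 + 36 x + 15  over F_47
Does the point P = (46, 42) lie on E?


Check whether y^2 = x^3 + 36 x + 15 (mod 47) for (x, y) = (46, 42).
LHS: y^2 = 42^2 mod 47 = 25
RHS: x^3 + 36 x + 15 = 46^3 + 36*46 + 15 mod 47 = 25
LHS = RHS

Yes, on the curve


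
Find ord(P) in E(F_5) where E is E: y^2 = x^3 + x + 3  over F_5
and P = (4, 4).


Compute successive multiples of P until we hit O:
  1P = (4, 4)
  2P = (1, 0)
  3P = (4, 1)
  4P = O

ord(P) = 4


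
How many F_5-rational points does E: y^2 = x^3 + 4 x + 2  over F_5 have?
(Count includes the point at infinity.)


For each x in F_5, count y with y^2 = x^3 + 4 x + 2 mod 5:
  x = 3: RHS = 1, y in [1, 4]  -> 2 point(s)
Affine points: 2. Add the point at infinity: total = 3.

#E(F_5) = 3


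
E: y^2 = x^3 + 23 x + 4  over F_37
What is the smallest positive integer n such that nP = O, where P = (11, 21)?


Compute successive multiples of P until we hit O:
  1P = (11, 21)
  2P = (6, 32)
  3P = (13, 13)
  4P = (29, 14)
  5P = (8, 21)
  6P = (18, 16)
  7P = (7, 29)
  8P = (23, 3)
  ... (continuing to 45P)
  45P = O

ord(P) = 45


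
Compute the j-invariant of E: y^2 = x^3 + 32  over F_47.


Delta = -16(4 a^3 + 27 b^2) mod 47 = 43
-1728 * (4 a)^3 = -1728 * (4*0)^3 mod 47 = 0
j = 0 * 43^(-1) mod 47 = 0

j = 0 (mod 47)


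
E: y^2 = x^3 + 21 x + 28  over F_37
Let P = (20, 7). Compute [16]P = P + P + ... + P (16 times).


k = 16 = 10000_2 (binary, LSB first: 00001)
Double-and-add from P = (20, 7):
  bit 0 = 0: acc unchanged = O
  bit 1 = 0: acc unchanged = O
  bit 2 = 0: acc unchanged = O
  bit 3 = 0: acc unchanged = O
  bit 4 = 1: acc = O + (34, 7) = (34, 7)

16P = (34, 7)


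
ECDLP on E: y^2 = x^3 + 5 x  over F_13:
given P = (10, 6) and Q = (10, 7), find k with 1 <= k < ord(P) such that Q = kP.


Enumerate multiples of P until we hit Q = (10, 7):
  1P = (10, 6)
  2P = (3, 4)
  3P = (3, 9)
  4P = (10, 7)
Match found at i = 4.

k = 4


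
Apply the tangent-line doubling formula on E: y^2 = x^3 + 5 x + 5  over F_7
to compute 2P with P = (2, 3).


Doubling: s = (3 x1^2 + a) / (2 y1)
s = (3*2^2 + 5) / (2*3) mod 7 = 4
x3 = s^2 - 2 x1 mod 7 = 4^2 - 2*2 = 5
y3 = s (x1 - x3) - y1 mod 7 = 4 * (2 - 5) - 3 = 6

2P = (5, 6)


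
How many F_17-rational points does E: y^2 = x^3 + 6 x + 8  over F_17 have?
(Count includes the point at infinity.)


For each x in F_17, count y with y^2 = x^3 + 6 x + 8 mod 17:
  x = 0: RHS = 8, y in [5, 12]  -> 2 point(s)
  x = 1: RHS = 15, y in [7, 10]  -> 2 point(s)
  x = 3: RHS = 2, y in [6, 11]  -> 2 point(s)
  x = 7: RHS = 2, y in [6, 11]  -> 2 point(s)
  x = 9: RHS = 9, y in [3, 14]  -> 2 point(s)
  x = 16: RHS = 1, y in [1, 16]  -> 2 point(s)
Affine points: 12. Add the point at infinity: total = 13.

#E(F_17) = 13


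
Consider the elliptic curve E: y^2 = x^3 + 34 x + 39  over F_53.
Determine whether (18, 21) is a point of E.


Check whether y^2 = x^3 + 34 x + 39 (mod 53) for (x, y) = (18, 21).
LHS: y^2 = 21^2 mod 53 = 17
RHS: x^3 + 34 x + 39 = 18^3 + 34*18 + 39 mod 53 = 17
LHS = RHS

Yes, on the curve


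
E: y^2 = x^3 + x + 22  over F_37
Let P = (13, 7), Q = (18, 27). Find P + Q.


P != Q, so use the chord formula.
s = (y2 - y1) / (x2 - x1) = (20) / (5) mod 37 = 4
x3 = s^2 - x1 - x2 mod 37 = 4^2 - 13 - 18 = 22
y3 = s (x1 - x3) - y1 mod 37 = 4 * (13 - 22) - 7 = 31

P + Q = (22, 31)


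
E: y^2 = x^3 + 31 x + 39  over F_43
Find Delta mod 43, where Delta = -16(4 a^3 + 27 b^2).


4 a^3 + 27 b^2 = 4*31^3 + 27*39^2 = 119164 + 41067 = 160231
Delta = -16 * (160231) = -2563696
Delta mod 43 = 7

Delta = 7 (mod 43)


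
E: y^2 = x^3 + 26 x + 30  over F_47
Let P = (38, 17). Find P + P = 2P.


Doubling: s = (3 x1^2 + a) / (2 y1)
s = (3*38^2 + 26) / (2*17) mod 47 = 1
x3 = s^2 - 2 x1 mod 47 = 1^2 - 2*38 = 19
y3 = s (x1 - x3) - y1 mod 47 = 1 * (38 - 19) - 17 = 2

2P = (19, 2)


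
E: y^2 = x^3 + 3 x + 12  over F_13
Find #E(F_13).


For each x in F_13, count y with y^2 = x^3 + 3 x + 12 mod 13:
  x = 0: RHS = 12, y in [5, 8]  -> 2 point(s)
  x = 1: RHS = 3, y in [4, 9]  -> 2 point(s)
  x = 2: RHS = 0, y in [0]  -> 1 point(s)
  x = 3: RHS = 9, y in [3, 10]  -> 2 point(s)
  x = 4: RHS = 10, y in [6, 7]  -> 2 point(s)
  x = 5: RHS = 9, y in [3, 10]  -> 2 point(s)
  x = 6: RHS = 12, y in [5, 8]  -> 2 point(s)
  x = 7: RHS = 12, y in [5, 8]  -> 2 point(s)
  x = 9: RHS = 1, y in [1, 12]  -> 2 point(s)
Affine points: 17. Add the point at infinity: total = 18.

#E(F_13) = 18


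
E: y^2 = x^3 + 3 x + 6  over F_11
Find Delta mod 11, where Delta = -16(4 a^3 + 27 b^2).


4 a^3 + 27 b^2 = 4*3^3 + 27*6^2 = 108 + 972 = 1080
Delta = -16 * (1080) = -17280
Delta mod 11 = 1

Delta = 1 (mod 11)


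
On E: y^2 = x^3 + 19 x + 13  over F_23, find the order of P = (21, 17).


Compute successive multiples of P until we hit O:
  1P = (21, 17)
  2P = (7, 12)
  3P = (22, 4)
  4P = (11, 14)
  5P = (18, 0)
  6P = (11, 9)
  7P = (22, 19)
  8P = (7, 11)
  ... (continuing to 10P)
  10P = O

ord(P) = 10


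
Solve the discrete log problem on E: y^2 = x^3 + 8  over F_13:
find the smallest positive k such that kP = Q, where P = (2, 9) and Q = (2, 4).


Enumerate multiples of P until we hit Q = (2, 4):
  1P = (2, 9)
  2P = (8, 0)
  3P = (2, 4)
Match found at i = 3.

k = 3


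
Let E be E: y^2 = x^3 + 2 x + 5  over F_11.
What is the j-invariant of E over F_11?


Delta = -16(4 a^3 + 27 b^2) mod 11 = 7
-1728 * (4 a)^3 = -1728 * (4*2)^3 mod 11 = 5
j = 5 * 7^(-1) mod 11 = 7

j = 7 (mod 11)


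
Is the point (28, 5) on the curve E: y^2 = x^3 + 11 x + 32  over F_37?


Check whether y^2 = x^3 + 11 x + 32 (mod 37) for (x, y) = (28, 5).
LHS: y^2 = 5^2 mod 37 = 25
RHS: x^3 + 11 x + 32 = 28^3 + 11*28 + 32 mod 37 = 18
LHS != RHS

No, not on the curve


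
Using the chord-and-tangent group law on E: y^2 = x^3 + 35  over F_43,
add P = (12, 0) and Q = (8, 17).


P != Q, so use the chord formula.
s = (y2 - y1) / (x2 - x1) = (17) / (39) mod 43 = 28
x3 = s^2 - x1 - x2 mod 43 = 28^2 - 12 - 8 = 33
y3 = s (x1 - x3) - y1 mod 43 = 28 * (12 - 33) - 0 = 14

P + Q = (33, 14)


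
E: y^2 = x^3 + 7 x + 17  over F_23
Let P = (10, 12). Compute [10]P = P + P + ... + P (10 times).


k = 10 = 1010_2 (binary, LSB first: 0101)
Double-and-add from P = (10, 12):
  bit 0 = 0: acc unchanged = O
  bit 1 = 1: acc = O + (21, 15) = (21, 15)
  bit 2 = 0: acc unchanged = (21, 15)
  bit 3 = 1: acc = (21, 15) + (12, 14) = (15, 1)

10P = (15, 1)


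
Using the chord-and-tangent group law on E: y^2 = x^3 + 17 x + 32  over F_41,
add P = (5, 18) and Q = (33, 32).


P != Q, so use the chord formula.
s = (y2 - y1) / (x2 - x1) = (14) / (28) mod 41 = 21
x3 = s^2 - x1 - x2 mod 41 = 21^2 - 5 - 33 = 34
y3 = s (x1 - x3) - y1 mod 41 = 21 * (5 - 34) - 18 = 29

P + Q = (34, 29)


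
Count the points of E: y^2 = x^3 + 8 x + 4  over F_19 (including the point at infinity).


For each x in F_19, count y with y^2 = x^3 + 8 x + 4 mod 19:
  x = 0: RHS = 4, y in [2, 17]  -> 2 point(s)
  x = 2: RHS = 9, y in [3, 16]  -> 2 point(s)
  x = 3: RHS = 17, y in [6, 13]  -> 2 point(s)
  x = 4: RHS = 5, y in [9, 10]  -> 2 point(s)
  x = 5: RHS = 17, y in [6, 13]  -> 2 point(s)
  x = 7: RHS = 4, y in [2, 17]  -> 2 point(s)
  x = 9: RHS = 7, y in [8, 11]  -> 2 point(s)
  x = 10: RHS = 1, y in [1, 18]  -> 2 point(s)
  x = 11: RHS = 17, y in [6, 13]  -> 2 point(s)
  x = 12: RHS = 4, y in [2, 17]  -> 2 point(s)
  x = 13: RHS = 6, y in [5, 14]  -> 2 point(s)
Affine points: 22. Add the point at infinity: total = 23.

#E(F_19) = 23


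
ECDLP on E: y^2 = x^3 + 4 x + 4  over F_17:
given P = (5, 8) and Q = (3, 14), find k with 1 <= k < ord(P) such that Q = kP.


Enumerate multiples of P until we hit Q = (3, 14):
  1P = (5, 8)
  2P = (9, 2)
  3P = (1, 3)
  4P = (3, 3)
  5P = (11, 11)
  6P = (14, 13)
  7P = (13, 14)
  8P = (7, 16)
  9P = (4, 13)
  10P = (16, 13)
  11P = (0, 2)
  12P = (8, 2)
  13P = (8, 15)
  14P = (0, 15)
  15P = (16, 4)
  16P = (4, 4)
  17P = (7, 1)
  18P = (13, 3)
  19P = (14, 4)
  20P = (11, 6)
  21P = (3, 14)
Match found at i = 21.

k = 21


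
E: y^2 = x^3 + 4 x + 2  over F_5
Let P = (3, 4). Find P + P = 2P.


Doubling: s = (3 x1^2 + a) / (2 y1)
s = (3*3^2 + 4) / (2*4) mod 5 = 2
x3 = s^2 - 2 x1 mod 5 = 2^2 - 2*3 = 3
y3 = s (x1 - x3) - y1 mod 5 = 2 * (3 - 3) - 4 = 1

2P = (3, 1)


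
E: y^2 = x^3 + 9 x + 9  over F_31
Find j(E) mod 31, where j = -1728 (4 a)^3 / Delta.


Delta = -16(4 a^3 + 27 b^2) mod 31 = 6
-1728 * (4 a)^3 = -1728 * (4*9)^3 mod 31 = 8
j = 8 * 6^(-1) mod 31 = 22

j = 22 (mod 31)


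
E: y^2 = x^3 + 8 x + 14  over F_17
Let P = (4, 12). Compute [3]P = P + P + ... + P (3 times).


k = 3 = 11_2 (binary, LSB first: 11)
Double-and-add from P = (4, 12):
  bit 0 = 1: acc = O + (4, 12) = (4, 12)
  bit 1 = 1: acc = (4, 12) + (5, 14) = (12, 6)

3P = (12, 6)


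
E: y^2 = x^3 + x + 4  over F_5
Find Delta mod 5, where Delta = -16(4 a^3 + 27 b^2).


4 a^3 + 27 b^2 = 4*1^3 + 27*4^2 = 4 + 432 = 436
Delta = -16 * (436) = -6976
Delta mod 5 = 4

Delta = 4 (mod 5)


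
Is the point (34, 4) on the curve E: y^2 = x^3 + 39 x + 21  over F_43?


Check whether y^2 = x^3 + 39 x + 21 (mod 43) for (x, y) = (34, 4).
LHS: y^2 = 4^2 mod 43 = 16
RHS: x^3 + 39 x + 21 = 34^3 + 39*34 + 21 mod 43 = 16
LHS = RHS

Yes, on the curve


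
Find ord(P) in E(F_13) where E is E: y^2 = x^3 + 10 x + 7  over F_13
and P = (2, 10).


Compute successive multiples of P until we hit O:
  1P = (2, 10)
  2P = (8, 12)
  3P = (6, 6)
  4P = (6, 7)
  5P = (8, 1)
  6P = (2, 3)
  7P = O

ord(P) = 7


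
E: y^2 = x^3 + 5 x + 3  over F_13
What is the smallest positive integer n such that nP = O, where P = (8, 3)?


Compute successive multiples of P until we hit O:
  1P = (8, 3)
  2P = (0, 4)
  3P = (4, 3)
  4P = (1, 10)
  5P = (5, 7)
  6P = (9, 7)
  7P = (12, 7)
  8P = (7, 11)
  ... (continuing to 18P)
  18P = O

ord(P) = 18


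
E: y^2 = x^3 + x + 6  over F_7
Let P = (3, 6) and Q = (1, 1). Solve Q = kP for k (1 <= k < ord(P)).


Enumerate multiples of P until we hit Q = (1, 1):
  1P = (3, 6)
  2P = (1, 1)
Match found at i = 2.

k = 2


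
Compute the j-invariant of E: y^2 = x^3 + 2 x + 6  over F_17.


Delta = -16(4 a^3 + 27 b^2) mod 17 = 1
-1728 * (4 a)^3 = -1728 * (4*2)^3 mod 17 = 12
j = 12 * 1^(-1) mod 17 = 12

j = 12 (mod 17)


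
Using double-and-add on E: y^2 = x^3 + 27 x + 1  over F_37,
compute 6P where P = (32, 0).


k = 6 = 110_2 (binary, LSB first: 011)
Double-and-add from P = (32, 0):
  bit 0 = 0: acc unchanged = O
  bit 1 = 1: acc = O + O = O
  bit 2 = 1: acc = O + O = O

6P = O


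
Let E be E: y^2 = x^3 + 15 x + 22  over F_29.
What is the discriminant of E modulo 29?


4 a^3 + 27 b^2 = 4*15^3 + 27*22^2 = 13500 + 13068 = 26568
Delta = -16 * (26568) = -425088
Delta mod 29 = 23

Delta = 23 (mod 29)


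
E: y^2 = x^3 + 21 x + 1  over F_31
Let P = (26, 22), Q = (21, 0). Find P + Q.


P != Q, so use the chord formula.
s = (y2 - y1) / (x2 - x1) = (9) / (26) mod 31 = 23
x3 = s^2 - x1 - x2 mod 31 = 23^2 - 26 - 21 = 17
y3 = s (x1 - x3) - y1 mod 31 = 23 * (26 - 17) - 22 = 30

P + Q = (17, 30)


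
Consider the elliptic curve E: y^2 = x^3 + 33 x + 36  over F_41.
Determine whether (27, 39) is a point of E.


Check whether y^2 = x^3 + 33 x + 36 (mod 41) for (x, y) = (27, 39).
LHS: y^2 = 39^2 mod 41 = 4
RHS: x^3 + 33 x + 36 = 27^3 + 33*27 + 36 mod 41 = 28
LHS != RHS

No, not on the curve


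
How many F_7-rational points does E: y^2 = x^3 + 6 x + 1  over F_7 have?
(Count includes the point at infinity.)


For each x in F_7, count y with y^2 = x^3 + 6 x + 1 mod 7:
  x = 0: RHS = 1, y in [1, 6]  -> 2 point(s)
  x = 1: RHS = 1, y in [1, 6]  -> 2 point(s)
  x = 2: RHS = 0, y in [0]  -> 1 point(s)
  x = 3: RHS = 4, y in [2, 5]  -> 2 point(s)
  x = 5: RHS = 2, y in [3, 4]  -> 2 point(s)
  x = 6: RHS = 1, y in [1, 6]  -> 2 point(s)
Affine points: 11. Add the point at infinity: total = 12.

#E(F_7) = 12


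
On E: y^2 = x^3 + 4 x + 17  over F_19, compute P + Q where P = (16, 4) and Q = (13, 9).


P != Q, so use the chord formula.
s = (y2 - y1) / (x2 - x1) = (5) / (16) mod 19 = 11
x3 = s^2 - x1 - x2 mod 19 = 11^2 - 16 - 13 = 16
y3 = s (x1 - x3) - y1 mod 19 = 11 * (16 - 16) - 4 = 15

P + Q = (16, 15)


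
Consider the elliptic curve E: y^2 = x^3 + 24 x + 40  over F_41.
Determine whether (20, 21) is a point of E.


Check whether y^2 = x^3 + 24 x + 40 (mod 41) for (x, y) = (20, 21).
LHS: y^2 = 21^2 mod 41 = 31
RHS: x^3 + 24 x + 40 = 20^3 + 24*20 + 40 mod 41 = 33
LHS != RHS

No, not on the curve


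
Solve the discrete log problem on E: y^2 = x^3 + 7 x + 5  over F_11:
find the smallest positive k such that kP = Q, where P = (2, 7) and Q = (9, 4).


Enumerate multiples of P until we hit Q = (9, 4):
  1P = (2, 7)
  2P = (8, 10)
  3P = (4, 3)
  4P = (9, 7)
  5P = (0, 4)
  6P = (3, 8)
  7P = (7, 10)
  8P = (5, 0)
  9P = (7, 1)
  10P = (3, 3)
  11P = (0, 7)
  12P = (9, 4)
Match found at i = 12.

k = 12


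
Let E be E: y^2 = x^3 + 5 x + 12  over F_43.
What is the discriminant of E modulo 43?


4 a^3 + 27 b^2 = 4*5^3 + 27*12^2 = 500 + 3888 = 4388
Delta = -16 * (4388) = -70208
Delta mod 43 = 11

Delta = 11 (mod 43)


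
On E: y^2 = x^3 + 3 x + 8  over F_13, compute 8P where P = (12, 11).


k = 8 = 1000_2 (binary, LSB first: 0001)
Double-and-add from P = (12, 11):
  bit 0 = 0: acc unchanged = O
  bit 1 = 0: acc unchanged = O
  bit 2 = 0: acc unchanged = O
  bit 3 = 1: acc = O + (12, 2) = (12, 2)

8P = (12, 2)


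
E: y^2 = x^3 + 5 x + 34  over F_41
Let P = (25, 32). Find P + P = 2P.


Doubling: s = (3 x1^2 + a) / (2 y1)
s = (3*25^2 + 5) / (2*32) mod 41 = 14
x3 = s^2 - 2 x1 mod 41 = 14^2 - 2*25 = 23
y3 = s (x1 - x3) - y1 mod 41 = 14 * (25 - 23) - 32 = 37

2P = (23, 37)


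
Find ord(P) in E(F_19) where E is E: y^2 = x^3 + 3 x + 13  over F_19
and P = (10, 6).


Compute successive multiples of P until we hit O:
  1P = (10, 6)
  2P = (6, 0)
  3P = (10, 13)
  4P = O

ord(P) = 4


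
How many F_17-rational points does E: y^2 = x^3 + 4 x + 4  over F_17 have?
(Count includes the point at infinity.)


For each x in F_17, count y with y^2 = x^3 + 4 x + 4 mod 17:
  x = 0: RHS = 4, y in [2, 15]  -> 2 point(s)
  x = 1: RHS = 9, y in [3, 14]  -> 2 point(s)
  x = 3: RHS = 9, y in [3, 14]  -> 2 point(s)
  x = 4: RHS = 16, y in [4, 13]  -> 2 point(s)
  x = 5: RHS = 13, y in [8, 9]  -> 2 point(s)
  x = 7: RHS = 1, y in [1, 16]  -> 2 point(s)
  x = 8: RHS = 4, y in [2, 15]  -> 2 point(s)
  x = 9: RHS = 4, y in [2, 15]  -> 2 point(s)
  x = 11: RHS = 2, y in [6, 11]  -> 2 point(s)
  x = 13: RHS = 9, y in [3, 14]  -> 2 point(s)
  x = 14: RHS = 16, y in [4, 13]  -> 2 point(s)
  x = 16: RHS = 16, y in [4, 13]  -> 2 point(s)
Affine points: 24. Add the point at infinity: total = 25.

#E(F_17) = 25


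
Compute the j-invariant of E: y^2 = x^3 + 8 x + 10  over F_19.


Delta = -16(4 a^3 + 27 b^2) mod 19 = 13
-1728 * (4 a)^3 = -1728 * (4*8)^3 mod 19 = 12
j = 12 * 13^(-1) mod 19 = 17

j = 17 (mod 19)


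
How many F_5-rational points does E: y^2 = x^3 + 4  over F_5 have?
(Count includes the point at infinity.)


For each x in F_5, count y with y^2 = x^3 + 0 x + 4 mod 5:
  x = 0: RHS = 4, y in [2, 3]  -> 2 point(s)
  x = 1: RHS = 0, y in [0]  -> 1 point(s)
  x = 3: RHS = 1, y in [1, 4]  -> 2 point(s)
Affine points: 5. Add the point at infinity: total = 6.

#E(F_5) = 6


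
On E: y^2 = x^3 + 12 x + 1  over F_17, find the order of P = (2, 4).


Compute successive multiples of P until we hit O:
  1P = (2, 4)
  2P = (5, 4)
  3P = (10, 13)
  4P = (6, 0)
  5P = (10, 4)
  6P = (5, 13)
  7P = (2, 13)
  8P = O

ord(P) = 8


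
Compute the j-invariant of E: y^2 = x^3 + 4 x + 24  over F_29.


Delta = -16(4 a^3 + 27 b^2) mod 29 = 10
-1728 * (4 a)^3 = -1728 * (4*4)^3 mod 29 = 26
j = 26 * 10^(-1) mod 29 = 20

j = 20 (mod 29)


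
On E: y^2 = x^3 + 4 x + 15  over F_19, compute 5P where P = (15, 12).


k = 5 = 101_2 (binary, LSB first: 101)
Double-and-add from P = (15, 12):
  bit 0 = 1: acc = O + (15, 12) = (15, 12)
  bit 1 = 0: acc unchanged = (15, 12)
  bit 2 = 1: acc = (15, 12) + (1, 18) = (9, 18)

5P = (9, 18)


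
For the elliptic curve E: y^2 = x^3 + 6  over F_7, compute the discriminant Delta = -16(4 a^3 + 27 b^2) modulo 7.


4 a^3 + 27 b^2 = 4*0^3 + 27*6^2 = 0 + 972 = 972
Delta = -16 * (972) = -15552
Delta mod 7 = 2

Delta = 2 (mod 7)


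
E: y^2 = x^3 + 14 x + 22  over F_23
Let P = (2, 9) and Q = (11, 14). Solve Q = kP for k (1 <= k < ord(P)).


Enumerate multiples of P until we hit Q = (11, 14):
  1P = (2, 9)
  2P = (12, 20)
  3P = (4, 21)
  4P = (7, 7)
  5P = (16, 15)
  6P = (8, 18)
  7P = (21, 20)
  8P = (9, 16)
  9P = (13, 3)
  10P = (14, 8)
  11P = (11, 9)
  12P = (10, 14)
  13P = (6, 0)
  14P = (10, 9)
  15P = (11, 14)
Match found at i = 15.

k = 15


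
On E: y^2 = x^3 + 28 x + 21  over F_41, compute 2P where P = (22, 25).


Doubling: s = (3 x1^2 + a) / (2 y1)
s = (3*22^2 + 28) / (2*25) mod 41 = 5
x3 = s^2 - 2 x1 mod 41 = 5^2 - 2*22 = 22
y3 = s (x1 - x3) - y1 mod 41 = 5 * (22 - 22) - 25 = 16

2P = (22, 16)


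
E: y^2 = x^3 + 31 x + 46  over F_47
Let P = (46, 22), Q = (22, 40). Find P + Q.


P != Q, so use the chord formula.
s = (y2 - y1) / (x2 - x1) = (18) / (23) mod 47 = 11
x3 = s^2 - x1 - x2 mod 47 = 11^2 - 46 - 22 = 6
y3 = s (x1 - x3) - y1 mod 47 = 11 * (46 - 6) - 22 = 42

P + Q = (6, 42)


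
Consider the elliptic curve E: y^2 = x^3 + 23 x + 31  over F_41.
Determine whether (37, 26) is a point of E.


Check whether y^2 = x^3 + 23 x + 31 (mod 41) for (x, y) = (37, 26).
LHS: y^2 = 26^2 mod 41 = 20
RHS: x^3 + 23 x + 31 = 37^3 + 23*37 + 31 mod 41 = 39
LHS != RHS

No, not on the curve


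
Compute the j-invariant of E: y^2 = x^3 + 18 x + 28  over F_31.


Delta = -16(4 a^3 + 27 b^2) mod 31 = 10
-1728 * (4 a)^3 = -1728 * (4*18)^3 mod 31 = 2
j = 2 * 10^(-1) mod 31 = 25

j = 25 (mod 31)


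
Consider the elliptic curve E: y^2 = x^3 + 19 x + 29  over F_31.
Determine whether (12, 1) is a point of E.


Check whether y^2 = x^3 + 19 x + 29 (mod 31) for (x, y) = (12, 1).
LHS: y^2 = 1^2 mod 31 = 1
RHS: x^3 + 19 x + 29 = 12^3 + 19*12 + 29 mod 31 = 1
LHS = RHS

Yes, on the curve


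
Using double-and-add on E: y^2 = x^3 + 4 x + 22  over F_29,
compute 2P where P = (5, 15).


k = 2 = 10_2 (binary, LSB first: 01)
Double-and-add from P = (5, 15):
  bit 0 = 0: acc unchanged = O
  bit 1 = 1: acc = O + (25, 0) = (25, 0)

2P = (25, 0)


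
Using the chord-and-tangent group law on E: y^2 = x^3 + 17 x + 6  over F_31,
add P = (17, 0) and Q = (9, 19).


P != Q, so use the chord formula.
s = (y2 - y1) / (x2 - x1) = (19) / (23) mod 31 = 17
x3 = s^2 - x1 - x2 mod 31 = 17^2 - 17 - 9 = 15
y3 = s (x1 - x3) - y1 mod 31 = 17 * (17 - 15) - 0 = 3

P + Q = (15, 3)


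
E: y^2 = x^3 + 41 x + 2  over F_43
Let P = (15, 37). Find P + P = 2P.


Doubling: s = (3 x1^2 + a) / (2 y1)
s = (3*15^2 + 41) / (2*37) mod 43 = 12
x3 = s^2 - 2 x1 mod 43 = 12^2 - 2*15 = 28
y3 = s (x1 - x3) - y1 mod 43 = 12 * (15 - 28) - 37 = 22

2P = (28, 22)


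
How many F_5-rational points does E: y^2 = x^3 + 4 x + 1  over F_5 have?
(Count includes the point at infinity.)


For each x in F_5, count y with y^2 = x^3 + 4 x + 1 mod 5:
  x = 0: RHS = 1, y in [1, 4]  -> 2 point(s)
  x = 1: RHS = 1, y in [1, 4]  -> 2 point(s)
  x = 3: RHS = 0, y in [0]  -> 1 point(s)
  x = 4: RHS = 1, y in [1, 4]  -> 2 point(s)
Affine points: 7. Add the point at infinity: total = 8.

#E(F_5) = 8


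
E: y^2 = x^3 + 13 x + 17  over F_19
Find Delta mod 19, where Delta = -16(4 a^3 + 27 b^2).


4 a^3 + 27 b^2 = 4*13^3 + 27*17^2 = 8788 + 7803 = 16591
Delta = -16 * (16591) = -265456
Delta mod 19 = 12

Delta = 12 (mod 19)


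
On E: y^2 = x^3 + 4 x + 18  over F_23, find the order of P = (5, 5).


Compute successive multiples of P until we hit O:
  1P = (5, 5)
  2P = (14, 9)
  3P = (13, 17)
  4P = (13, 6)
  5P = (14, 14)
  6P = (5, 18)
  7P = O

ord(P) = 7


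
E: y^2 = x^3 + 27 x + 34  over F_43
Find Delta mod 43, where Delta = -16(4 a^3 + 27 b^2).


4 a^3 + 27 b^2 = 4*27^3 + 27*34^2 = 78732 + 31212 = 109944
Delta = -16 * (109944) = -1759104
Delta mod 43 = 26

Delta = 26 (mod 43)


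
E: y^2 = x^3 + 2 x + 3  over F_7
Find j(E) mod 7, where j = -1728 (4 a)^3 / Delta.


Delta = -16(4 a^3 + 27 b^2) mod 7 = 3
-1728 * (4 a)^3 = -1728 * (4*2)^3 mod 7 = 1
j = 1 * 3^(-1) mod 7 = 5

j = 5 (mod 7)


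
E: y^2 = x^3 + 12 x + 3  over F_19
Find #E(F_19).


For each x in F_19, count y with y^2 = x^3 + 12 x + 3 mod 19:
  x = 1: RHS = 16, y in [4, 15]  -> 2 point(s)
  x = 2: RHS = 16, y in [4, 15]  -> 2 point(s)
  x = 3: RHS = 9, y in [3, 16]  -> 2 point(s)
  x = 4: RHS = 1, y in [1, 18]  -> 2 point(s)
  x = 5: RHS = 17, y in [6, 13]  -> 2 point(s)
  x = 6: RHS = 6, y in [5, 14]  -> 2 point(s)
  x = 9: RHS = 4, y in [2, 17]  -> 2 point(s)
  x = 13: RHS = 0, y in [0]  -> 1 point(s)
  x = 15: RHS = 5, y in [9, 10]  -> 2 point(s)
  x = 16: RHS = 16, y in [4, 15]  -> 2 point(s)
  x = 17: RHS = 9, y in [3, 16]  -> 2 point(s)
  x = 18: RHS = 9, y in [3, 16]  -> 2 point(s)
Affine points: 23. Add the point at infinity: total = 24.

#E(F_19) = 24


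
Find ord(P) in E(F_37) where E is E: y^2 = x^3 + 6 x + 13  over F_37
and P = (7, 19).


Compute successive multiples of P until we hit O:
  1P = (7, 19)
  2P = (11, 35)
  3P = (35, 17)
  4P = (22, 27)
  5P = (17, 25)
  6P = (3, 13)
  7P = (20, 17)
  8P = (19, 17)
  ... (continuing to 18P)
  18P = O

ord(P) = 18


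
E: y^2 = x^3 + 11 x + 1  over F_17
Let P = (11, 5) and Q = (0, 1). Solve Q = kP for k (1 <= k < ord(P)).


Enumerate multiples of P until we hit Q = (0, 1):
  1P = (11, 5)
  2P = (12, 12)
  3P = (9, 9)
  4P = (1, 9)
  5P = (14, 3)
  6P = (0, 16)
  7P = (7, 8)
  8P = (7, 9)
  9P = (0, 1)
Match found at i = 9.

k = 9


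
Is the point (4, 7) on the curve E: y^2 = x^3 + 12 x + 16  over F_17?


Check whether y^2 = x^3 + 12 x + 16 (mod 17) for (x, y) = (4, 7).
LHS: y^2 = 7^2 mod 17 = 15
RHS: x^3 + 12 x + 16 = 4^3 + 12*4 + 16 mod 17 = 9
LHS != RHS

No, not on the curve


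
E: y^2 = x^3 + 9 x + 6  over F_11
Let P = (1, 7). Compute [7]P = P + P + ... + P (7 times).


k = 7 = 111_2 (binary, LSB first: 111)
Double-and-add from P = (1, 7):
  bit 0 = 1: acc = O + (1, 7) = (1, 7)
  bit 1 = 1: acc = (1, 7) + (3, 7) = (7, 4)
  bit 2 = 1: acc = (7, 4) + (6, 1) = (7, 7)

7P = (7, 7)


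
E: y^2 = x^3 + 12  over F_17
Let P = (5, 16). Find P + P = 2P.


Doubling: s = (3 x1^2 + a) / (2 y1)
s = (3*5^2 + 0) / (2*16) mod 17 = 5
x3 = s^2 - 2 x1 mod 17 = 5^2 - 2*5 = 15
y3 = s (x1 - x3) - y1 mod 17 = 5 * (5 - 15) - 16 = 2

2P = (15, 2)


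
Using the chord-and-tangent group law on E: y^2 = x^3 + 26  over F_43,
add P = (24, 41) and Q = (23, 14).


P != Q, so use the chord formula.
s = (y2 - y1) / (x2 - x1) = (16) / (42) mod 43 = 27
x3 = s^2 - x1 - x2 mod 43 = 27^2 - 24 - 23 = 37
y3 = s (x1 - x3) - y1 mod 43 = 27 * (24 - 37) - 41 = 38

P + Q = (37, 38)


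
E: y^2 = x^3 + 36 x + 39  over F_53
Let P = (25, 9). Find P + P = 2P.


Doubling: s = (3 x1^2 + a) / (2 y1)
s = (3*25^2 + 36) / (2*9) mod 53 = 9
x3 = s^2 - 2 x1 mod 53 = 9^2 - 2*25 = 31
y3 = s (x1 - x3) - y1 mod 53 = 9 * (25 - 31) - 9 = 43

2P = (31, 43)


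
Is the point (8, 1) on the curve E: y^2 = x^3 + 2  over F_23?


Check whether y^2 = x^3 + 0 x + 2 (mod 23) for (x, y) = (8, 1).
LHS: y^2 = 1^2 mod 23 = 1
RHS: x^3 + 0 x + 2 = 8^3 + 0*8 + 2 mod 23 = 8
LHS != RHS

No, not on the curve


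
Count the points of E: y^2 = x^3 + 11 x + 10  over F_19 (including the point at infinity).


For each x in F_19, count y with y^2 = x^3 + 11 x + 10 mod 19:
  x = 4: RHS = 4, y in [2, 17]  -> 2 point(s)
  x = 5: RHS = 0, y in [0]  -> 1 point(s)
  x = 6: RHS = 7, y in [8, 11]  -> 2 point(s)
  x = 14: RHS = 1, y in [1, 18]  -> 2 point(s)
  x = 15: RHS = 16, y in [4, 15]  -> 2 point(s)
  x = 16: RHS = 7, y in [8, 11]  -> 2 point(s)
  x = 18: RHS = 17, y in [6, 13]  -> 2 point(s)
Affine points: 13. Add the point at infinity: total = 14.

#E(F_19) = 14


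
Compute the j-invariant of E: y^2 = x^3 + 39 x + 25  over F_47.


Delta = -16(4 a^3 + 27 b^2) mod 47 = 24
-1728 * (4 a)^3 = -1728 * (4*39)^3 mod 47 = 42
j = 42 * 24^(-1) mod 47 = 37

j = 37 (mod 47)


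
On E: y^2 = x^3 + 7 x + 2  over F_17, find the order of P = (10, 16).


Compute successive multiples of P until we hit O:
  1P = (10, 16)
  2P = (10, 1)
  3P = O

ord(P) = 3


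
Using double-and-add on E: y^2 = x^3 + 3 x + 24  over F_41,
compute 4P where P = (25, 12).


k = 4 = 100_2 (binary, LSB first: 001)
Double-and-add from P = (25, 12):
  bit 0 = 0: acc unchanged = O
  bit 1 = 0: acc unchanged = O
  bit 2 = 1: acc = O + (5, 0) = (5, 0)

4P = (5, 0)


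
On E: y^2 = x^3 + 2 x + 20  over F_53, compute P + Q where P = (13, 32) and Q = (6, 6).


P != Q, so use the chord formula.
s = (y2 - y1) / (x2 - x1) = (27) / (46) mod 53 = 34
x3 = s^2 - x1 - x2 mod 53 = 34^2 - 13 - 6 = 24
y3 = s (x1 - x3) - y1 mod 53 = 34 * (13 - 24) - 32 = 18

P + Q = (24, 18)


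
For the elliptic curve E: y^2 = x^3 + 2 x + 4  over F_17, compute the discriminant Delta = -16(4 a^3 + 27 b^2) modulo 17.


4 a^3 + 27 b^2 = 4*2^3 + 27*4^2 = 32 + 432 = 464
Delta = -16 * (464) = -7424
Delta mod 17 = 5

Delta = 5 (mod 17)


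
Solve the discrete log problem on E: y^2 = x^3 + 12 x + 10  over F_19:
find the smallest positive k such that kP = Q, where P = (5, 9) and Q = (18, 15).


Enumerate multiples of P until we hit Q = (18, 15):
  1P = (5, 9)
  2P = (16, 17)
  3P = (18, 4)
  4P = (12, 1)
  5P = (13, 11)
  6P = (7, 0)
  7P = (13, 8)
  8P = (12, 18)
  9P = (18, 15)
Match found at i = 9.

k = 9


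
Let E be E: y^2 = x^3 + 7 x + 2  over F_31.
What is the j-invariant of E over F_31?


Delta = -16(4 a^3 + 27 b^2) mod 31 = 4
-1728 * (4 a)^3 = -1728 * (4*7)^3 mod 31 = 1
j = 1 * 4^(-1) mod 31 = 8

j = 8 (mod 31)


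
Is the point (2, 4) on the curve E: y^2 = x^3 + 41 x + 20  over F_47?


Check whether y^2 = x^3 + 41 x + 20 (mod 47) for (x, y) = (2, 4).
LHS: y^2 = 4^2 mod 47 = 16
RHS: x^3 + 41 x + 20 = 2^3 + 41*2 + 20 mod 47 = 16
LHS = RHS

Yes, on the curve


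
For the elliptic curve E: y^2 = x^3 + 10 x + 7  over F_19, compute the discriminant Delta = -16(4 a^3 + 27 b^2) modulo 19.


4 a^3 + 27 b^2 = 4*10^3 + 27*7^2 = 4000 + 1323 = 5323
Delta = -16 * (5323) = -85168
Delta mod 19 = 9

Delta = 9 (mod 19)


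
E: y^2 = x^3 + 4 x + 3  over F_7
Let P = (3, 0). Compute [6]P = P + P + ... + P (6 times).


k = 6 = 110_2 (binary, LSB first: 011)
Double-and-add from P = (3, 0):
  bit 0 = 0: acc unchanged = O
  bit 1 = 1: acc = O + O = O
  bit 2 = 1: acc = O + O = O

6P = O


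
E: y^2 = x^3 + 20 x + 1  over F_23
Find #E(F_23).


For each x in F_23, count y with y^2 = x^3 + 20 x + 1 mod 23:
  x = 0: RHS = 1, y in [1, 22]  -> 2 point(s)
  x = 2: RHS = 3, y in [7, 16]  -> 2 point(s)
  x = 7: RHS = 1, y in [1, 22]  -> 2 point(s)
  x = 8: RHS = 6, y in [11, 12]  -> 2 point(s)
  x = 9: RHS = 13, y in [6, 17]  -> 2 point(s)
  x = 14: RHS = 12, y in [9, 14]  -> 2 point(s)
  x = 16: RHS = 1, y in [1, 22]  -> 2 point(s)
  x = 18: RHS = 6, y in [11, 12]  -> 2 point(s)
  x = 19: RHS = 18, y in [8, 15]  -> 2 point(s)
  x = 20: RHS = 6, y in [11, 12]  -> 2 point(s)
  x = 22: RHS = 3, y in [7, 16]  -> 2 point(s)
Affine points: 22. Add the point at infinity: total = 23.

#E(F_23) = 23


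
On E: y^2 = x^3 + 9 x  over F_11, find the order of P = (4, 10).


Compute successive multiples of P until we hit O:
  1P = (4, 10)
  2P = (4, 1)
  3P = O

ord(P) = 3


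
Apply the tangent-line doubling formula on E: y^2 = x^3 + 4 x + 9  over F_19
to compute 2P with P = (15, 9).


Doubling: s = (3 x1^2 + a) / (2 y1)
s = (3*15^2 + 4) / (2*9) mod 19 = 5
x3 = s^2 - 2 x1 mod 19 = 5^2 - 2*15 = 14
y3 = s (x1 - x3) - y1 mod 19 = 5 * (15 - 14) - 9 = 15

2P = (14, 15)


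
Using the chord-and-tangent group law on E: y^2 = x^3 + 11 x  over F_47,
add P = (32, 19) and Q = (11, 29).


P != Q, so use the chord formula.
s = (y2 - y1) / (x2 - x1) = (10) / (26) mod 47 = 4
x3 = s^2 - x1 - x2 mod 47 = 4^2 - 32 - 11 = 20
y3 = s (x1 - x3) - y1 mod 47 = 4 * (32 - 20) - 19 = 29

P + Q = (20, 29)


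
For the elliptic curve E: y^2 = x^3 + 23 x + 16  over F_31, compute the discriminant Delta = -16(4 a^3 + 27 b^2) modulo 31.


4 a^3 + 27 b^2 = 4*23^3 + 27*16^2 = 48668 + 6912 = 55580
Delta = -16 * (55580) = -889280
Delta mod 31 = 17

Delta = 17 (mod 31)


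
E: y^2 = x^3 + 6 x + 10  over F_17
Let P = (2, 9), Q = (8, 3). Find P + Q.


P != Q, so use the chord formula.
s = (y2 - y1) / (x2 - x1) = (11) / (6) mod 17 = 16
x3 = s^2 - x1 - x2 mod 17 = 16^2 - 2 - 8 = 8
y3 = s (x1 - x3) - y1 mod 17 = 16 * (2 - 8) - 9 = 14

P + Q = (8, 14)


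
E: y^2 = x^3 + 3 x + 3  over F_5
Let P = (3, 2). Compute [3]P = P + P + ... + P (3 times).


k = 3 = 11_2 (binary, LSB first: 11)
Double-and-add from P = (3, 2):
  bit 0 = 1: acc = O + (3, 2) = (3, 2)
  bit 1 = 1: acc = (3, 2) + (4, 3) = (4, 2)

3P = (4, 2)


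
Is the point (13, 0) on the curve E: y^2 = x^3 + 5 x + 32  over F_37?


Check whether y^2 = x^3 + 5 x + 32 (mod 37) for (x, y) = (13, 0).
LHS: y^2 = 0^2 mod 37 = 0
RHS: x^3 + 5 x + 32 = 13^3 + 5*13 + 32 mod 37 = 0
LHS = RHS

Yes, on the curve


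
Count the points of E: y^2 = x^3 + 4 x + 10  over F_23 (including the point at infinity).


For each x in F_23, count y with y^2 = x^3 + 4 x + 10 mod 23:
  x = 2: RHS = 3, y in [7, 16]  -> 2 point(s)
  x = 3: RHS = 3, y in [7, 16]  -> 2 point(s)
  x = 7: RHS = 13, y in [6, 17]  -> 2 point(s)
  x = 8: RHS = 2, y in [5, 18]  -> 2 point(s)
  x = 9: RHS = 16, y in [4, 19]  -> 2 point(s)
  x = 14: RHS = 4, y in [2, 21]  -> 2 point(s)
  x = 15: RHS = 18, y in [8, 15]  -> 2 point(s)
  x = 17: RHS = 0, y in [0]  -> 1 point(s)
  x = 18: RHS = 3, y in [7, 16]  -> 2 point(s)
Affine points: 17. Add the point at infinity: total = 18.

#E(F_23) = 18


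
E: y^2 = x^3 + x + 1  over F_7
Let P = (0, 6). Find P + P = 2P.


Doubling: s = (3 x1^2 + a) / (2 y1)
s = (3*0^2 + 1) / (2*6) mod 7 = 3
x3 = s^2 - 2 x1 mod 7 = 3^2 - 2*0 = 2
y3 = s (x1 - x3) - y1 mod 7 = 3 * (0 - 2) - 6 = 2

2P = (2, 2)


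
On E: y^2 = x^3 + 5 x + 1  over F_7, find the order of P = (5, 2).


Compute successive multiples of P until we hit O:
  1P = (5, 2)
  2P = (5, 5)
  3P = O

ord(P) = 3


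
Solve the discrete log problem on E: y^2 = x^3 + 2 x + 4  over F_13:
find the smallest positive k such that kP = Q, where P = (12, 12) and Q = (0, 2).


Enumerate multiples of P until we hit Q = (0, 2):
  1P = (12, 12)
  2P = (5, 3)
  3P = (8, 8)
  4P = (7, 6)
  5P = (10, 6)
  6P = (0, 11)
  7P = (2, 4)
  8P = (9, 6)
  9P = (9, 7)
  10P = (2, 9)
  11P = (0, 2)
Match found at i = 11.

k = 11
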